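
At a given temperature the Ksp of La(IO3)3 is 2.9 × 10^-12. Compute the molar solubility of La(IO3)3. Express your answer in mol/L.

5.7 x 10^-4 M

La(IO3)3(s) ⇌ La^3+(aq) + 3 IO3^-(aq)
Ksp = [La^3+][IO3^-]^3
With molar solubility s: [La^3+] = s, [IO3^-] = 3s.
Substituting: Ksp = s(3s)^3 = 27s^4
Solving, s = (2.9 × 10^-12/27)^(1/4) = 5.7 x 10^-4 M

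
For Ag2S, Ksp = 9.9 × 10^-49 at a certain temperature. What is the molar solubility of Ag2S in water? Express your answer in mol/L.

s = 6.3e-17 M

Ag2S(s) <=> 2 Ag^+(aq) + S^2-(aq)
Ksp = [Ag^+]^2[S^2-]
With molar solubility s: [Ag^+] = 2s, [S^2-] = s.
Ksp = (2s)^2s = 4s^3
s = (9.9 × 10^-49 / 4)^(1/3) = 6.3 x 10^-17 M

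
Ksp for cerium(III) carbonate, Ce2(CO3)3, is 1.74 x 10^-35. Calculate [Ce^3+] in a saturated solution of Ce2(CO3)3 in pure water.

Ce2(CO3)3(s) <=> 2 Ce^3+ + 3 CO3^2-
Ksp = [Ce^3+]^2[CO3^2-]^3
For each mole of Ce2(CO3)3 that dissolves: [Ce^3+] = 2s, [CO3^2-] = 3s.
Ksp = (2s)^2(3s)^3 = 108s^5
s^5 = 1.74 x 10^-35 / 108, so s = 4.380 x 10^-8 M
[Ce^3+] = 2s = 8.76 × 10^-8 M

[Ce^3+] = 8.76e-8 M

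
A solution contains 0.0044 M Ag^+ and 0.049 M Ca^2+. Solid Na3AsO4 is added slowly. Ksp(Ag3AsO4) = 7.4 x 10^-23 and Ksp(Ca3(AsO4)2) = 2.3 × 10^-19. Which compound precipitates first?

Ag3AsO4

Precipitation of each salt starts when its ion product equals its Ksp.
For Ag3AsO4: 7.4 x 10^-23 = (0.0044)^3 × [AsO4^3-]  ⇒  [AsO4^3-] = 8.7 × 10^-16 M.
For Ca3(AsO4)2: 2.3 × 10^-19 = (0.049)^3 × [AsO4^3-]^2  ⇒  [AsO4^3-] = 4.4 x 10^-8 M.
The salt with the lower threshold [AsO4^3-] precipitates first: Ag3AsO4.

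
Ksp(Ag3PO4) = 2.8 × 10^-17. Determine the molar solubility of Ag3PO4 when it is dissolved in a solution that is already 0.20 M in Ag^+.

Ag3PO4(s) ⇌ 3 Ag^+ + PO4^3-
Ksp = [Ag^+]^3[PO4^3-]
Let s = moles of Ag3PO4 that dissolve per litre. [Ag^+] = 0.20 + 3s ≈ 0.20, [PO4^3-] = s (common-ion effect: Ag^+ is already 0.20 M).
Ksp ≈ (0.20)^3 × s
s = 3.5 × 10^-15 M
Check: 3s = 1.1 × 10^-14 ≪ 0.20, so the approximation is valid.

s ≈ 3.5 x 10^-15 M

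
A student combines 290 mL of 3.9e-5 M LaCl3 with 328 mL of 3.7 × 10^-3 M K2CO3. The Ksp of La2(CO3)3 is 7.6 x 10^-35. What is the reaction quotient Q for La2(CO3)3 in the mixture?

Q = 2.5 × 10^-18

Total volume = 290 + 328 = 618 mL.
[La^3+] = 3.9 × 10^-5 × (290/618) = 1.83 x 10^-5 M
[CO3^2-] = 3.7 × 10^-3 × (328/618) = 1.96 × 10^-3 M
La2(CO3)3(s) <=> 2 La^3+(aq) + 3 CO3^2-(aq), so Q = [La^3+]^2[CO3^2-]^3
Q = (1.83 × 10^-5)^2(1.96 × 10^-3)^3 = 2.5 × 10^-18
Q > Ksp, so La2(CO3)3 will precipitate.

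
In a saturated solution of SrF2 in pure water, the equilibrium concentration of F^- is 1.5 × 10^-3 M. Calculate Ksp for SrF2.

SrF2(s) <=> Sr^2+ + 2 F^-
Stoichiometry gives [Sr^2+] = (1/2)[F^-] = 7.50 × 10^-4 M.
Ksp = [Sr^2+][F^-]^2
Ksp = 7.50 × 10^-4 × (1.5 x 10^-3)^2 = 1.7 x 10^-9

Ksp ≈ 1.7 × 10^-9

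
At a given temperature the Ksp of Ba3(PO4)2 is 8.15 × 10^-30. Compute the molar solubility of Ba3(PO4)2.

Ba3(PO4)2(s) ⇌ 3 Ba^2+(aq) + 2 PO4^3-(aq)
Ksp = [Ba^2+]^3[PO4^3-]^2
With molar solubility s: [Ba^2+] = 3s, [PO4^3-] = 2s.
Ksp = (3s)^3(2s)^2 = 108s^5
s^5 = 8.15 × 10^-30 / 108, so s = 5.96 × 10^-7 M

s ≈ 5.96e-7 M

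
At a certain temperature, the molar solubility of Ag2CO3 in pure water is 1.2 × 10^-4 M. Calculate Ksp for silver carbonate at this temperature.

Ksp ≈ 6.9e-12

Ag2CO3(s) ⇌ 2 Ag^+(aq) + CO3^2-(aq)
If s mol/L of Ag2CO3 dissolves, [Ag^+] = 2s and [CO3^2-] = s.
Ksp = [Ag^+]^2[CO3^2-]
Substituting: Ksp = (2s)^2s = 4s^3
Ksp = 4 × (1.2 x 10^-4)^3 = 6.9 × 10^-12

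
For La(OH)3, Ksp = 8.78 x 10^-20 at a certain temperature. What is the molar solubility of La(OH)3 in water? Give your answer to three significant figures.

La(OH)3(s) ⇌ La^3+(aq) + 3 OH^-(aq)
Ksp = [La^3+][OH^-]^3
If s mol/L of La(OH)3 dissolves, [La^3+] = s and [OH^-] = 3s.
Substituting: Ksp = s(3s)^3 = 27s^4
s = (8.78 x 10^-20 / 27)^(1/4) = 7.55 x 10^-6 M

s = 7.55 x 10^-6 M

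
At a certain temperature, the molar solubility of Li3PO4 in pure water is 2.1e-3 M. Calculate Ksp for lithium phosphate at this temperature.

Li3PO4(s) ⇌ 3 Li^+(aq) + PO4^3-(aq)
Let s = molar solubility. Then [Li^+] = 3s and [PO4^3-] = s.
Ksp = [Li^+]^3[PO4^3-]
Substituting: Ksp = (3s)^3s = 27s^4
Ksp = 27 × (2.1 × 10^-3)^4 = 5.3 x 10^-10

5.3 × 10^-10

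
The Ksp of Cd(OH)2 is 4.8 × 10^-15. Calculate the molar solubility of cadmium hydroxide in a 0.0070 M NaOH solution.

9.8 × 10^-11 M

Cd(OH)2(s) ⇌ Cd^2+ + 2 OH^-
Ksp = [Cd^2+][OH^-]^2
Let s = moles of Cd(OH)2 that dissolve per litre. [Cd^2+] = s, [OH^-] = 0.0070 + 2s ≈ 0.0070 (common-ion effect: OH^- is already 0.0070 M).
Ksp ≈ s × (0.0070)^2
s = 9.8 x 10^-11 M
Check: 2s = 2.0 x 10^-10 ≪ 0.0070, so the approximation is valid.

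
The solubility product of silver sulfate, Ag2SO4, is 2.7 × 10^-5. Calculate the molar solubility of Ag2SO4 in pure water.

Ag2SO4(s) ⇌ 2 Ag^+(aq) + SO4^2-(aq)
Ksp = [Ag^+]^2[SO4^2-]
For each mole of Ag2SO4 that dissolves: [Ag^+] = 2s, [SO4^2-] = s.
So Ksp = (2s)^2 × s = 4s^3
Solving, s = (2.7 × 10^-5/4)^(1/3) = 1.9 × 10^-2 M

s ≈ 1.9 × 10^-2 M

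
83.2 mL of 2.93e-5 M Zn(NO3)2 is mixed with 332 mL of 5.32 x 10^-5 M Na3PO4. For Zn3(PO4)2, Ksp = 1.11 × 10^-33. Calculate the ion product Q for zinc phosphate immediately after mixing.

Q = 3.66 × 10^-25

Total volume = 83.2 + 332 = 415.2 mL.
[Zn^2+] = 2.93 x 10^-5 × (83.2/415.2) = 5.871 × 10^-6 M
[PO4^3-] = 5.32 × 10^-5 × (332/415.2) = 4.254 × 10^-5 M
Zn3(PO4)2(s) <=> 3 Zn^2+ + 2 PO4^3-, so Q = [Zn^2+]^3[PO4^3-]^2
Q = (5.871 x 10^-6)^3(4.254 × 10^-5)^2 = 3.66 x 10^-25
Q > Ksp, so Zn3(PO4)2 will precipitate.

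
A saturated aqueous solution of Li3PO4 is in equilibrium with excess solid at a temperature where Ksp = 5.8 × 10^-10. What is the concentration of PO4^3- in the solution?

[PO4^3-] ≈ 2.2e-3 M

Li3PO4(s) <=> 3 Li^+ + PO4^3-
Ksp = [Li^+]^3[PO4^3-]
If s mol/L of Li3PO4 dissolves, [Li^+] = 3s and [PO4^3-] = s.
Substituting: Ksp = (3s)^3s = 27s^4
s = (5.8 × 10^-10 / 27)^(1/4) = 2.15 x 10^-3 M
[PO4^3-] = s = 2.2 × 10^-3 M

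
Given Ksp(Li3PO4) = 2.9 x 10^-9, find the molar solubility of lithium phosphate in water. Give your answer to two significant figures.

Li3PO4(s) ⇌ 3 Li^+(aq) + PO4^3-(aq)
Ksp = [Li^+]^3[PO4^3-]
Let s = molar solubility. Then [Li^+] = 3s and [PO4^3-] = s.
So Ksp = (3s)^3 × s = 27s^4
s = (2.9 x 10^-9 / 27)^(1/4) = 3.2 × 10^-3 M

3.2 × 10^-3 M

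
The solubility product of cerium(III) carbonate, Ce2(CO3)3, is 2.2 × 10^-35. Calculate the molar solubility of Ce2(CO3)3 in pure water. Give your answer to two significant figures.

4.6e-8 M

Ce2(CO3)3(s) ⇌ 2 Ce^3+(aq) + 3 CO3^2-(aq)
Ksp = [Ce^3+]^2[CO3^2-]^3
Let s = molar solubility. Then [Ce^3+] = 2s and [CO3^2-] = 3s.
Ksp = (2s)^2(3s)^3 = 108s^5
s^5 = 2.2 × 10^-35 / 108, so s = 4.6 × 10^-8 M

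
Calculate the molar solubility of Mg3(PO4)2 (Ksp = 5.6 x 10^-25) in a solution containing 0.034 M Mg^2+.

6.0e-11 M

Mg3(PO4)2(s) ⇌ 3 Mg^2+(aq) + 2 PO4^3-(aq)
Ksp = [Mg^2+]^3[PO4^3-]^2
If s mol/L dissolves here, [Mg^2+] = 0.034 + 3s ≈ 0.034, [PO4^3-] = 2s (common-ion effect: Mg^2+ is already 0.034 M).
Ksp ≈ (0.034)^3 × (2s)^2
s = 6.0 x 10^-11 M
Check: 3s = 1.8 × 10^-10 ≪ 0.034, so the approximation is valid.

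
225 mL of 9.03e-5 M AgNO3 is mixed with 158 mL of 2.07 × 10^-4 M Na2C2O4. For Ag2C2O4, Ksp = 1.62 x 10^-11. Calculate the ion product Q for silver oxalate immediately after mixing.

2.40 x 10^-13

Total volume = 225 + 158 = 383 mL.
[Ag^+] = 9.03 × 10^-5 × (225/383) = 5.305 × 10^-5 M
[C2O4^2-] = 2.07 × 10^-4 × (158/383) = 8.539 × 10^-5 M
Ag2C2O4(s) ⇌ 2 Ag^+ + C2O4^2-, so Q = [Ag^+]^2[C2O4^2-]
Q = (5.305 × 10^-5)^2(8.539 × 10^-5) = 2.40 x 10^-13
Q < Ksp, so no precipitate of Ag2C2O4 forms.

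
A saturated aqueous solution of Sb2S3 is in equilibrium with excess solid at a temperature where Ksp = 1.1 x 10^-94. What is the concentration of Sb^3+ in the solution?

Sb2S3(s) ⇌ 2 Sb^3+(aq) + 3 S^2-(aq)
Ksp = [Sb^3+]^2[S^2-]^3
If s mol/L of Sb2S3 dissolves, [Sb^3+] = 2s and [S^2-] = 3s.
So Ksp = (2s)^2 × (3s)^3 = 108s^5
s = (1.1 x 10^-94 / 108)^(1/5) = 6.33 × 10^-20 M
[Sb^3+] = 2s = 1.3 × 10^-19 M

[Sb^3+] ≈ 1.3e-19 M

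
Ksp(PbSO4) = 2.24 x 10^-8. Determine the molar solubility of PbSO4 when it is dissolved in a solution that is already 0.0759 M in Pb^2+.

PbSO4(s) ⇌ Pb^2+ + SO4^2-
Ksp = [Pb^2+][SO4^2-]
Let s be the molar solubility in this solution. [Pb^2+] = 0.0759 + s ≈ 0.0759, [SO4^2-] = s (since the Pb^2+ already present dominates).
Ksp ≈ 0.0759 × s
s = 2.95 × 10^-7 M
Check: s = 3.0 × 10^-7 ≪ 0.0759, so the approximation is valid.

2.95 × 10^-7 M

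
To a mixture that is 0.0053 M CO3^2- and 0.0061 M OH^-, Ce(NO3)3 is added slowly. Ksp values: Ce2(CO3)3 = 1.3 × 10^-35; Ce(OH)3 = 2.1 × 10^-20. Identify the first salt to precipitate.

Each salt begins to precipitate when Q = Ksp, i.e. when [Ce^3+] reaches its threshold.
For Ce2(CO3)3: 1.3 × 10^-35 = (0.0053)^3 × [Ce^3+]^2  ⇒  [Ce^3+] = 9.3 × 10^-15 M.
For Ce(OH)3: 2.1 × 10^-20 = (0.0061)^3 × [Ce^3+]  ⇒  [Ce^3+] = 9.3 x 10^-14 M.
The salt with the lower threshold [Ce^3+] precipitates first: Ce2(CO3)3.

Ce2(CO3)3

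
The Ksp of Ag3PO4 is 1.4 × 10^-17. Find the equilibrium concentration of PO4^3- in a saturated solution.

[PO4^3-] ≈ 2.7e-5 M

Ag3PO4(s) ⇌ 3 Ag^+(aq) + PO4^3-(aq)
Ksp = [Ag^+]^3[PO4^3-]
For each mole of Ag3PO4 that dissolves: [Ag^+] = 3s, [PO4^3-] = s.
Ksp = (3s)^3s = 27s^4
Solving, s = (1.4 × 10^-17/27)^(1/4) = 2.68 × 10^-5 M
[PO4^3-] = s = 2.7 × 10^-5 M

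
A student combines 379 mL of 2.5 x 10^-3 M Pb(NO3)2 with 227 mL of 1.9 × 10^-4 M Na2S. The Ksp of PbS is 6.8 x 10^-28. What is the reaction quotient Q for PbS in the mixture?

Q = 1.1e-7

Total volume = 379 + 227 = 606 mL.
[Pb^2+] = 2.5 × 10^-3 × (379/606) = 1.56 x 10^-3 M
[S^2-] = 1.9 × 10^-4 × (227/606) = 7.12 × 10^-5 M
PbS(s) <=> Pb^2+(aq) + S^2-(aq), so Q = [Pb^2+][S^2-]
Q = (1.56 × 10^-3)(7.12 × 10^-5) = 1.1 × 10^-7
Q > Ksp, so PbS will precipitate.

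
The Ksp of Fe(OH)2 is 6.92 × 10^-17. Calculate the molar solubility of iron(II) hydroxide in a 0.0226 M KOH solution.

s ≈ 1.35 × 10^-13 M

Fe(OH)2(s) ⇌ Fe^2+ + 2 OH^-
Ksp = [Fe^2+][OH^-]^2
Let s be the molar solubility in this solution. [Fe^2+] = s, [OH^-] = 0.0226 + 2s ≈ 0.0226 (common-ion effect: OH^- is already 0.0226 M).
Ksp ≈ s × (0.0226)^2
s = 1.35 x 10^-13 M
Check: 2s = 2.7 × 10^-13 ≪ 0.0226, so the approximation is valid.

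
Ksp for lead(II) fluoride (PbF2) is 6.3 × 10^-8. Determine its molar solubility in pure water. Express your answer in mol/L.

PbF2(s) ⇌ Pb^2+(aq) + 2 F^-(aq)
Ksp = [Pb^2+][F^-]^2
With molar solubility s: [Pb^2+] = s, [F^-] = 2s.
So Ksp = s × (2s)^2 = 4s^3
s = (6.3 × 10^-8 / 4)^(1/3) = 2.5 × 10^-3 M

2.5 x 10^-3 M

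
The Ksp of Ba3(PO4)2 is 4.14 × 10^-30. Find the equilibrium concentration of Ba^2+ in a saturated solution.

Ba3(PO4)2(s) <=> 3 Ba^2+(aq) + 2 PO4^3-(aq)
Ksp = [Ba^2+]^3[PO4^3-]^2
For each mole of Ba3(PO4)2 that dissolves: [Ba^2+] = 3s, [PO4^3-] = 2s.
Substituting: Ksp = (3s)^3(2s)^2 = 108s^5
s^5 = 4.14 × 10^-30 / 108, so s = 5.209 × 10^-7 M
[Ba^2+] = 3s = 1.56 x 10^-6 M

1.56e-6 M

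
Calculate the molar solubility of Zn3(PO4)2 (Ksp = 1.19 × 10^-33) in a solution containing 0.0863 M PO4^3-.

Zn3(PO4)2(s) <=> 3 Zn^2+(aq) + 2 PO4^3-(aq)
Ksp = [Zn^2+]^3[PO4^3-]^2
Let s = moles of Zn3(PO4)2 that dissolve per litre. [Zn^2+] = 3s, [PO4^3-] = 0.0863 + 2s ≈ 0.0863 (since the PO4^3- already present dominates).
Ksp ≈ (3s)^3 × (0.0863)^2
s = 1.81 × 10^-11 M
Check: 2s = 3.6 x 10^-11 ≪ 0.0863, so the approximation is valid.

s = 1.81 x 10^-11 M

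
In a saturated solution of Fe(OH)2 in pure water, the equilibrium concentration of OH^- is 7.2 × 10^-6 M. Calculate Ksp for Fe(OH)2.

Ksp ≈ 1.9 × 10^-16

Fe(OH)2(s) ⇌ Fe^2+(aq) + 2 OH^-(aq)
Stoichiometry gives [Fe^2+] = (1/2)[OH^-] = 3.60 x 10^-6 M.
Ksp = [Fe^2+][OH^-]^2
Ksp = 3.60 × 10^-6 × (7.2 × 10^-6)^2 = 1.9 × 10^-16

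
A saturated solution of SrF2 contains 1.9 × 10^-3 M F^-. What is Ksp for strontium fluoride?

SrF2(s) ⇌ Sr^2+(aq) + 2 F^-(aq)
Stoichiometry gives [Sr^2+] = (1/2)[F^-] = 9.50 x 10^-4 M.
Ksp = [Sr^2+][F^-]^2
Ksp = 9.50 × 10^-4 × (1.9 × 10^-3)^2 = 3.4 × 10^-9

Ksp ≈ 3.4 × 10^-9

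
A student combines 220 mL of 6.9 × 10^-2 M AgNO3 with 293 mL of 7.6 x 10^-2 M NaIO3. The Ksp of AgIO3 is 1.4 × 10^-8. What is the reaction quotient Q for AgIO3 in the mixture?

Total volume = 220 + 293 = 513 mL.
[Ag^+] = 6.9 x 10^-2 × (220/513) = 2.96 x 10^-2 M
[IO3^-] = 7.6 × 10^-2 × (293/513) = 4.34 × 10^-2 M
AgIO3(s) ⇌ Ag^+(aq) + IO3^-(aq), so Q = [Ag^+][IO3^-]
Q = (2.96 × 10^-2)(4.34 x 10^-2) = 1.3 × 10^-3
Q > Ksp, so AgIO3 will precipitate.

Q ≈ 1.3 × 10^-3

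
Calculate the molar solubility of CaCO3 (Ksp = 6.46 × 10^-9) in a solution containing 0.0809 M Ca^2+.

CaCO3(s) ⇌ Ca^2+ + CO3^2-
Ksp = [Ca^2+][CO3^2-]
Let s = moles of CaCO3 that dissolve per litre. [Ca^2+] = 0.0809 + s ≈ 0.0809, [CO3^2-] = s (Ksp is small, so little additional dissolves).
Ksp ≈ 0.0809 × s
s = 7.99 × 10^-8 M
Check: s = 8.0 × 10^-8 ≪ 0.0809, so the approximation is valid.

s ≈ 7.99 x 10^-8 M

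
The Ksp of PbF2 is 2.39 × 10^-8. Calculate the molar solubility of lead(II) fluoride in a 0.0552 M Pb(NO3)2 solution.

PbF2(s) <=> Pb^2+(aq) + 2 F^-(aq)
Ksp = [Pb^2+][F^-]^2
If s mol/L dissolves here, [Pb^2+] = 0.0552 + s ≈ 0.0552, [F^-] = 2s (Ksp is small, so little additional dissolves).
Ksp ≈ 0.0552 × (2s)^2
s = 3.29 × 10^-4 M
Check: s = 3.3 x 10^-4 ≪ 0.0552, so the approximation is valid.

s ≈ 3.29e-4 M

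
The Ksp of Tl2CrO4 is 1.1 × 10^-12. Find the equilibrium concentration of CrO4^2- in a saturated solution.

Tl2CrO4(s) ⇌ 2 Tl^+(aq) + CrO4^2-(aq)
Ksp = [Tl^+]^2[CrO4^2-]
With molar solubility s: [Tl^+] = 2s, [CrO4^2-] = s.
So Ksp = (2s)^2 × s = 4s^3
Solving, s = (1.1 × 10^-12/4)^(1/3) = 6.50 x 10^-5 M
[CrO4^2-] = s = 6.5 x 10^-5 M

[CrO4^2-] = 6.5e-5 M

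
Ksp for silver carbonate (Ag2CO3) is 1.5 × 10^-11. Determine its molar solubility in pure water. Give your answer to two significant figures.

s ≈ 1.6 × 10^-4 M

Ag2CO3(s) ⇌ 2 Ag^+(aq) + CO3^2-(aq)
Ksp = [Ag^+]^2[CO3^2-]
If s mol/L of Ag2CO3 dissolves, [Ag^+] = 2s and [CO3^2-] = s.
So Ksp = (2s)^2 × s = 4s^3
Solving, s = (1.5 × 10^-11/4)^(1/3) = 1.6 × 10^-4 M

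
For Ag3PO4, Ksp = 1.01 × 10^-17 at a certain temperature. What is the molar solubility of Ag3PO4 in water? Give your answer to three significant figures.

s ≈ 2.47e-5 M

Ag3PO4(s) ⇌ 3 Ag^+ + PO4^3-
Ksp = [Ag^+]^3[PO4^3-]
For each mole of Ag3PO4 that dissolves: [Ag^+] = 3s, [PO4^3-] = s.
Ksp = (3s)^3s = 27s^4
s = (1.01 × 10^-17 / 27)^(1/4) = 2.47 × 10^-5 M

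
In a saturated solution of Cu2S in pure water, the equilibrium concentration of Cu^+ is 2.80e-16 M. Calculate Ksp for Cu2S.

Ksp ≈ 1.10e-47

Cu2S(s) <=> 2 Cu^+ + S^2-
Stoichiometry gives [S^2-] = (1/2)[Cu^+] = 1.400 x 10^-16 M.
Ksp = [Cu^+]^2[S^2-]
Ksp = (2.80 × 10^-16)^2 × 1.400 x 10^-16 = 1.10 × 10^-47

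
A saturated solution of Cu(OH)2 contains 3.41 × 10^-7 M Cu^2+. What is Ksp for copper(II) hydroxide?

Cu(OH)2(s) <=> Cu^2+ + 2 OH^-
Stoichiometry gives [OH^-] = (2/1)[Cu^2+] = 6.820 × 10^-7 M.
Ksp = [Cu^2+][OH^-]^2
Ksp = 3.41 × 10^-7 × (6.820 x 10^-7)^2 = 1.59 × 10^-19

1.59 × 10^-19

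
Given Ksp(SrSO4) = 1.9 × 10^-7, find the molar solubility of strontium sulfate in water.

s = 4.4 × 10^-4 M

SrSO4(s) ⇌ Sr^2+ + SO4^2-
Ksp = [Sr^2+][SO4^2-]
Let s = molar solubility. Then [Sr^2+] = s and [SO4^2-] = s.
Ksp = (s)(s) = s^2
s = (1.9 × 10^-7)^(1/2) = 4.4 x 10^-4 M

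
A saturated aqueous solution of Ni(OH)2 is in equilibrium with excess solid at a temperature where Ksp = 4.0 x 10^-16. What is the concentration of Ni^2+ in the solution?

4.6 × 10^-6 M

Ni(OH)2(s) <=> Ni^2+ + 2 OH^-
Ksp = [Ni^2+][OH^-]^2
If s mol/L of Ni(OH)2 dissolves, [Ni^2+] = s and [OH^-] = 2s.
So Ksp = s × (2s)^2 = 4s^3
Solving, s = (4.0 x 10^-16/4)^(1/3) = 4.64 × 10^-6 M
[Ni^2+] = s = 4.6 × 10^-6 M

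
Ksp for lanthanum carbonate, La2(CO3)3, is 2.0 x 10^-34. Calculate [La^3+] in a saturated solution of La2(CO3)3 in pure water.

La2(CO3)3(s) <=> 2 La^3+(aq) + 3 CO3^2-(aq)
Ksp = [La^3+]^2[CO3^2-]^3
If s mol/L of La2(CO3)3 dissolves, [La^3+] = 2s and [CO3^2-] = 3s.
Ksp = (2s)^2(3s)^3 = 108s^5
s = (2.0 x 10^-34 / 108)^(1/5) = 7.14 x 10^-8 M
[La^3+] = 2s = 1.4 x 10^-7 M

1.4 × 10^-7 M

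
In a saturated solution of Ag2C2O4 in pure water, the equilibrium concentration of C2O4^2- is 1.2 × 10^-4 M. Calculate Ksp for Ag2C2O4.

Ag2C2O4(s) ⇌ 2 Ag^+ + C2O4^2-
Stoichiometry gives [Ag^+] = (2/1)[C2O4^2-] = 2.40 × 10^-4 M.
Ksp = [Ag^+]^2[C2O4^2-]
Ksp = (2.40 × 10^-4)^2 × 1.2 × 10^-4 = 6.9 x 10^-12

Ksp ≈ 6.9 × 10^-12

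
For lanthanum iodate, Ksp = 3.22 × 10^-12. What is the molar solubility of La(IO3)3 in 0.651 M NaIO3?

1.17e-11 M

La(IO3)3(s) <=> La^3+(aq) + 3 IO3^-(aq)
Ksp = [La^3+][IO3^-]^3
Let s = moles of La(IO3)3 that dissolve per litre. [La^3+] = s, [IO3^-] = 0.651 + 3s ≈ 0.651 (since IO3^- from NaIO3 dominates).
Ksp ≈ s × (0.651)^3
s = 1.17 × 10^-11 M
Check: 3s = 3.5 × 10^-11 ≪ 0.651, so the approximation is valid.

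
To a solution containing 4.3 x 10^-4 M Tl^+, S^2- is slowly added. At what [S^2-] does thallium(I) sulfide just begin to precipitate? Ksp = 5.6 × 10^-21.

[S^2-] ≈ 3.0 × 10^-14 M

Tl2S(s) ⇌ 2 Tl^+(aq) + S^2-(aq)
Ksp = [Tl^+]^2[S^2-]
Precipitation begins when Q = Ksp. With [Tl^+] = 4.3 x 10^-4 M:
5.6 × 10^-21 = (4.3 x 10^-4)^2 × [S^2-]
[S^2-] = (5.6 × 10^-21 / 1.85 x 10^-7) = 3.0 × 10^-14 M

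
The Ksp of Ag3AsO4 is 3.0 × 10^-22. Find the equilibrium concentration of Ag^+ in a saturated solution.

Ag3AsO4(s) ⇌ 3 Ag^+ + AsO4^3-
Ksp = [Ag^+]^3[AsO4^3-]
For each mole of Ag3AsO4 that dissolves: [Ag^+] = 3s, [AsO4^3-] = s.
Ksp = (3s)^3s = 27s^4
Solving, s = (3.0 × 10^-22/27)^(1/4) = 1.83 × 10^-6 M
[Ag^+] = 3s = 5.5 × 10^-6 M

[Ag^+] = 5.5 x 10^-6 M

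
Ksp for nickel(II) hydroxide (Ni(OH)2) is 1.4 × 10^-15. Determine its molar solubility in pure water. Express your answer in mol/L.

7.0 x 10^-6 M

Ni(OH)2(s) ⇌ Ni^2+(aq) + 2 OH^-(aq)
Ksp = [Ni^2+][OH^-]^2
Let s = molar solubility. Then [Ni^2+] = s and [OH^-] = 2s.
Substituting: Ksp = s(2s)^2 = 4s^3
s = (1.4 × 10^-15 / 4)^(1/3) = 7.0 × 10^-6 M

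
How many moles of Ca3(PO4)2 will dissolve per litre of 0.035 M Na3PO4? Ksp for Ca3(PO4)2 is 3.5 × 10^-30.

s = 4.7 x 10^-10 M

Ca3(PO4)2(s) <=> 3 Ca^2+ + 2 PO4^3-
Ksp = [Ca^2+]^3[PO4^3-]^2
If s mol/L dissolves here, [Ca^2+] = 3s, [PO4^3-] = 0.035 + 2s ≈ 0.035 (since PO4^3- from Na3PO4 dominates).
Ksp ≈ (3s)^3 × (0.035)^2
s = 4.7 × 10^-10 M
Check: 2s = 9.5 × 10^-10 ≪ 0.035, so the approximation is valid.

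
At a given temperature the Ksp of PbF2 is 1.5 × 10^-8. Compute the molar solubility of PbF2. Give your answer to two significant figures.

PbF2(s) ⇌ Pb^2+ + 2 F^-
Ksp = [Pb^2+][F^-]^2
If s mol/L of PbF2 dissolves, [Pb^2+] = s and [F^-] = 2s.
Ksp = s(2s)^2 = 4s^3
s = (1.5 × 10^-8 / 4)^(1/3) = 1.6 x 10^-3 M

s ≈ 1.6 x 10^-3 M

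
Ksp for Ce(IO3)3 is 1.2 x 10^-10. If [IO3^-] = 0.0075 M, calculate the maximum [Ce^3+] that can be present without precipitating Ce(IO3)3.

Ce(IO3)3(s) <=> Ce^3+ + 3 IO3^-
Ksp = [Ce^3+][IO3^-]^3
Precipitation begins when Q = Ksp. With [IO3^-] = 0.0075 M:
1.2 x 10^-10 = (0.0075)^3 × [Ce^3+]
[Ce^3+] = (1.2 x 10^-10 / 4.22 × 10^-7) = 2.8 × 10^-4 M

2.8e-4 M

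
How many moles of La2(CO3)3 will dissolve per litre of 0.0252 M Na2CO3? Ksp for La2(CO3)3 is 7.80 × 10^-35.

s ≈ 1.10 × 10^-15 M

La2(CO3)3(s) ⇌ 2 La^3+(aq) + 3 CO3^2-(aq)
Ksp = [La^3+]^2[CO3^2-]^3
Let s be the molar solubility in this solution. [La^3+] = 2s, [CO3^2-] = 0.0252 + 3s ≈ 0.0252 (since CO3^2- from Na2CO3 dominates).
Ksp ≈ (2s)^2 × (0.0252)^3
s = 1.10 × 10^-15 M
Check: 3s = 3.3 x 10^-15 ≪ 0.0252, so the approximation is valid.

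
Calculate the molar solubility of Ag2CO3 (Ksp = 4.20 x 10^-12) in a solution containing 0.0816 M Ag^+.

s = 6.31 × 10^-10 M

Ag2CO3(s) ⇌ 2 Ag^+(aq) + CO3^2-(aq)
Ksp = [Ag^+]^2[CO3^2-]
Let s = moles of Ag2CO3 that dissolve per litre. [Ag^+] = 0.0816 + 2s ≈ 0.0816, [CO3^2-] = s (common-ion effect: Ag^+ is already 0.0816 M).
Ksp ≈ (0.0816)^2 × s
s = 6.31 x 10^-10 M
Check: 2s = 1.3 × 10^-9 ≪ 0.0816, so the approximation is valid.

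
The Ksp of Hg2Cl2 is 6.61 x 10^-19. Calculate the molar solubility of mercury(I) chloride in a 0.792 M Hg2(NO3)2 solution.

s = 4.57e-10 M

Hg2Cl2(s) <=> Hg2^2+ + 2 Cl^-
Ksp = [Hg2^2+][Cl^-]^2
Let s = moles of Hg2Cl2 that dissolve per litre. [Hg2^2+] = 0.792 + s ≈ 0.792, [Cl^-] = 2s (common-ion effect: Hg2^2+ is already 0.792 M).
Ksp ≈ 0.792 × (2s)^2
s = 4.57 x 10^-10 M
Check: s = 4.6 x 10^-10 ≪ 0.792, so the approximation is valid.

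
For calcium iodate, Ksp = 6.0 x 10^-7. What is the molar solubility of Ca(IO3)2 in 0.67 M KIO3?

Ca(IO3)2(s) <=> Ca^2+(aq) + 2 IO3^-(aq)
Ksp = [Ca^2+][IO3^-]^2
Let s = moles of Ca(IO3)2 that dissolve per litre. [Ca^2+] = s, [IO3^-] = 0.67 + 2s ≈ 0.67 (since IO3^- from KIO3 dominates).
Ksp ≈ s × (0.67)^2
s = 1.3 × 10^-6 M
Check: 2s = 2.7 × 10^-6 ≪ 0.67, so the approximation is valid.

1.3 x 10^-6 M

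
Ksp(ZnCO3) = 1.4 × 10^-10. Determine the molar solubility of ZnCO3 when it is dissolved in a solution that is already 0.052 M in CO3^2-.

ZnCO3(s) ⇌ Zn^2+(aq) + CO3^2-(aq)
Ksp = [Zn^2+][CO3^2-]
Let s be the molar solubility in this solution. [Zn^2+] = s, [CO3^2-] = 0.052 + s ≈ 0.052 (Ksp is small, so little additional dissolves).
Ksp ≈ s × 0.052
s = 2.7 × 10^-9 M
Check: s = 2.7 x 10^-9 ≪ 0.052, so the approximation is valid.

s = 2.7 × 10^-9 M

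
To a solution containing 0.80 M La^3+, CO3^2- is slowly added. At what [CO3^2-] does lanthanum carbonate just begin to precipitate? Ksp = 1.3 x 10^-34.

[CO3^2-] = 5.9 x 10^-12 M

La2(CO3)3(s) ⇌ 2 La^3+(aq) + 3 CO3^2-(aq)
Ksp = [La^3+]^2[CO3^2-]^3
Precipitation begins when Q = Ksp. With [La^3+] = 0.80 M:
1.3 x 10^-34 = (0.80)^2 × [CO3^2-]^3
[CO3^2-] = (1.3 x 10^-34 / 6.40 x 10^-1)^(1/3) = 5.9 × 10^-12 M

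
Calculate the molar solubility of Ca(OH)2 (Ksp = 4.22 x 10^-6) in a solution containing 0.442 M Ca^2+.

s = 1.54 × 10^-3 M

Ca(OH)2(s) <=> Ca^2+ + 2 OH^-
Ksp = [Ca^2+][OH^-]^2
Let s = moles of Ca(OH)2 that dissolve per litre. [Ca^2+] = 0.442 + s ≈ 0.442, [OH^-] = 2s (since the Ca^2+ already present dominates).
Ksp ≈ 0.442 × (2s)^2
s = 1.54 × 10^-3 M
Check: s = 1.5 × 10^-3 ≪ 0.442, so the approximation is valid.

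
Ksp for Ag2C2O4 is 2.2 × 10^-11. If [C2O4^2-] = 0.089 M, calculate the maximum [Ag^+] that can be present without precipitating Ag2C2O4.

[Ag^+] ≈ 1.6 × 10^-5 M

Ag2C2O4(s) <=> 2 Ag^+(aq) + C2O4^2-(aq)
Ksp = [Ag^+]^2[C2O4^2-]
Precipitation begins when Q = Ksp. With [C2O4^2-] = 0.089 M:
2.2 × 10^-11 = (0.089) × [Ag^+]^2
[Ag^+] = (2.2 × 10^-11 / 8.9 × 10^-2)^(1/2) = 1.6 × 10^-5 M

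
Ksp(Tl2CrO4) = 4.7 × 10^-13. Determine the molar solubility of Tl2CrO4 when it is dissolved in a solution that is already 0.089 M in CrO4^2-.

Tl2CrO4(s) <=> 2 Tl^+ + CrO4^2-
Ksp = [Tl^+]^2[CrO4^2-]
If s mol/L dissolves here, [Tl^+] = 2s, [CrO4^2-] = 0.089 + s ≈ 0.089 (common-ion effect: CrO4^2- is already 0.089 M).
Ksp ≈ (2s)^2 × 0.089
s = 1.1 x 10^-6 M
Check: s = 1.1 × 10^-6 ≪ 0.089, so the approximation is valid.

s = 1.1 x 10^-6 M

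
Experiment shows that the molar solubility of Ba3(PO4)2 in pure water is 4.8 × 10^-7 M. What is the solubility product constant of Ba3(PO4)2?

2.8 × 10^-30

Ba3(PO4)2(s) ⇌ 3 Ba^2+(aq) + 2 PO4^3-(aq)
With molar solubility s: [Ba^2+] = 3s, [PO4^3-] = 2s.
Ksp = [Ba^2+]^3[PO4^3-]^2
Ksp = (3s)^3(2s)^2 = 108s^5
Ksp = 108 × (4.8 x 10^-7)^5 = 2.8 × 10^-30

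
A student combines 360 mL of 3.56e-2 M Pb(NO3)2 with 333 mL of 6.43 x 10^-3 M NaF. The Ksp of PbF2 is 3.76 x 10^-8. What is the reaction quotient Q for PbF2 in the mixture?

Total volume = 360 + 333 = 693 mL.
[Pb^2+] = 3.56 × 10^-2 × (360/693) = 1.849 × 10^-2 M
[F^-] = 6.43 x 10^-3 × (333/693) = 3.090 × 10^-3 M
PbF2(s) ⇌ Pb^2+ + 2 F^-, so Q = [Pb^2+][F^-]^2
Q = (1.849 × 10^-2)(3.090 × 10^-3)^2 = 1.77 x 10^-7
Q > Ksp, so PbF2 will precipitate.

1.77e-7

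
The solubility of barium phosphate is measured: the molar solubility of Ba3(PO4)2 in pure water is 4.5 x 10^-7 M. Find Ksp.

Ba3(PO4)2(s) ⇌ 3 Ba^2+(aq) + 2 PO4^3-(aq)
For each mole of Ba3(PO4)2 that dissolves: [Ba^2+] = 3s, [PO4^3-] = 2s.
Ksp = [Ba^2+]^3[PO4^3-]^2
Ksp = (3s)^3(2s)^2 = 108s^5
With s = 4.5 × 10^-7: Ksp = 2.0 × 10^-30

2.0 × 10^-30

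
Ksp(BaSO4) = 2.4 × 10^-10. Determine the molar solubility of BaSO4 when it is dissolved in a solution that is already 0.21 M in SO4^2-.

s = 1.1 x 10^-9 M

BaSO4(s) <=> Ba^2+ + SO4^2-
Ksp = [Ba^2+][SO4^2-]
If s mol/L dissolves here, [Ba^2+] = s, [SO4^2-] = 0.21 + s ≈ 0.21 (since the SO4^2- already present dominates).
Ksp ≈ s × 0.21
s = 1.1 × 10^-9 M
Check: s = 1.1 × 10^-9 ≪ 0.21, so the approximation is valid.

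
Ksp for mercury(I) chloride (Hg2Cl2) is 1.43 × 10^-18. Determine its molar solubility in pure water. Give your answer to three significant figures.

Hg2Cl2(s) ⇌ Hg2^2+ + 2 Cl^-
Ksp = [Hg2^2+][Cl^-]^2
For each mole of Hg2Cl2 that dissolves: [Hg2^2+] = s, [Cl^-] = 2s.
Substituting: Ksp = s(2s)^2 = 4s^3
Solving, s = (1.43 × 10^-18/4)^(1/3) = 7.10 × 10^-7 M

7.10 x 10^-7 M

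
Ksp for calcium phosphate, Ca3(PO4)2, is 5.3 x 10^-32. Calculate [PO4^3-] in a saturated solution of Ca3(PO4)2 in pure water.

Ca3(PO4)2(s) <=> 3 Ca^2+ + 2 PO4^3-
Ksp = [Ca^2+]^3[PO4^3-]^2
With molar solubility s: [Ca^2+] = 3s, [PO4^3-] = 2s.
Ksp = (3s)^3(2s)^2 = 108s^5
s^5 = 5.3 x 10^-32 / 108, so s = 2.18 × 10^-7 M
[PO4^3-] = 2s = 4.4 x 10^-7 M

[PO4^3-] ≈ 4.4e-7 M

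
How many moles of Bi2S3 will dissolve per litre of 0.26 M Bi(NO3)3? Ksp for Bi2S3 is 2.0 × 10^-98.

s ≈ 2.2 × 10^-33 M

Bi2S3(s) ⇌ 2 Bi^3+(aq) + 3 S^2-(aq)
Ksp = [Bi^3+]^2[S^2-]^3
Let s be the molar solubility in this solution. [Bi^3+] = 0.26 + 2s ≈ 0.26, [S^2-] = 3s (since Bi^3+ from Bi(NO3)3 dominates).
Ksp ≈ (0.26)^2 × (3s)^3
s = 2.2 × 10^-33 M
Check: 2s = 4.4 × 10^-33 ≪ 0.26, so the approximation is valid.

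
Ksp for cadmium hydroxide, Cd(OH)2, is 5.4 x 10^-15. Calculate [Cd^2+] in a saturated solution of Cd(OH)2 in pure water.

[Cd^2+] ≈ 1.1 × 10^-5 M

Cd(OH)2(s) <=> Cd^2+ + 2 OH^-
Ksp = [Cd^2+][OH^-]^2
With molar solubility s: [Cd^2+] = s, [OH^-] = 2s.
Substituting: Ksp = s(2s)^2 = 4s^3
Solving, s = (5.4 x 10^-15/4)^(1/3) = 1.11 x 10^-5 M
[Cd^2+] = s = 1.1 × 10^-5 M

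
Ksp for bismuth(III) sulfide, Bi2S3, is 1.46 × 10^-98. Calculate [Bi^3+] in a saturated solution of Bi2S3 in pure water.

2.12e-20 M

Bi2S3(s) ⇌ 2 Bi^3+(aq) + 3 S^2-(aq)
Ksp = [Bi^3+]^2[S^2-]^3
With molar solubility s: [Bi^3+] = 2s, [S^2-] = 3s.
Ksp = (2s)^2(3s)^3 = 108s^5
Solving, s = (1.46 × 10^-98/108)^(1/5) = 1.062 × 10^-20 M
[Bi^3+] = 2s = 2.12 x 10^-20 M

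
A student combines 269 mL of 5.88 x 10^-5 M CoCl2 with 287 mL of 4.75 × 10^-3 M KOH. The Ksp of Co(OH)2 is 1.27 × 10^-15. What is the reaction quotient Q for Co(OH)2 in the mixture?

Q = 1.71 × 10^-10

Total volume = 269 + 287 = 556 mL.
[Co^2+] = 5.88 × 10^-5 × (269/556) = 2.845 × 10^-5 M
[OH^-] = 4.75 × 10^-3 × (287/556) = 2.452 × 10^-3 M
Co(OH)2(s) ⇌ Co^2+(aq) + 2 OH^-(aq), so Q = [Co^2+][OH^-]^2
Q = (2.845 × 10^-5)(2.452 x 10^-3)^2 = 1.71 x 10^-10
Q > Ksp, so Co(OH)2 will precipitate.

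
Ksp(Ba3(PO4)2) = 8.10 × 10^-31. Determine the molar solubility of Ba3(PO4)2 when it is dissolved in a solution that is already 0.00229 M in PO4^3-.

1.79e-9 M

Ba3(PO4)2(s) <=> 3 Ba^2+ + 2 PO4^3-
Ksp = [Ba^2+]^3[PO4^3-]^2
Let s be the molar solubility in this solution. [Ba^2+] = 3s, [PO4^3-] = 0.00229 + 2s ≈ 0.00229 (Ksp is small, so little additional dissolves).
Ksp ≈ (3s)^3 × (0.00229)^2
s = 1.79 × 10^-9 M
Check: 2s = 3.6 x 10^-9 ≪ 0.00229, so the approximation is valid.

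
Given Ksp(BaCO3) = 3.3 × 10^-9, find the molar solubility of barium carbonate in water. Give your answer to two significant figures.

5.7e-5 M

BaCO3(s) <=> Ba^2+ + CO3^2-
Ksp = [Ba^2+][CO3^2-]
Let s = molar solubility. Then [Ba^2+] = s and [CO3^2-] = s.
Ksp = s^2
s = √(3.3 × 10^-9) = 5.7 x 10^-5 M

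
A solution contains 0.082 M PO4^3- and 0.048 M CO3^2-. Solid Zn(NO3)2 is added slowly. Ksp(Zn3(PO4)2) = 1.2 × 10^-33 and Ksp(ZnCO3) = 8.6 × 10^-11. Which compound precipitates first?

Zn3(PO4)2

Each salt begins to precipitate when Q = Ksp, i.e. when [Zn^2+] reaches its threshold.
For Zn3(PO4)2: 1.2 × 10^-33 = (0.082)^2 × [Zn^2+]^3  ⇒  [Zn^2+] = 5.6 × 10^-11 M.
For ZnCO3: 8.6 × 10^-11 = 0.048 × [Zn^2+]  ⇒  [Zn^2+] = 1.8 x 10^-9 M.
The salt with the lower threshold [Zn^2+] precipitates first: Zn3(PO4)2.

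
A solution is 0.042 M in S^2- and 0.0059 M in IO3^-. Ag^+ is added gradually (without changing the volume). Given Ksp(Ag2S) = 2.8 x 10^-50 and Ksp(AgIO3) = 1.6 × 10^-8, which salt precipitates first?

Ag2S

Precipitation of each salt starts when its ion product equals its Ksp.
For Ag2S: 2.8 x 10^-50 = 0.042 × [Ag^+]^2  ⇒  [Ag^+] = 8.2 x 10^-25 M.
For AgIO3: 1.6 × 10^-8 = 0.0059 × [Ag^+]  ⇒  [Ag^+] = 2.7 × 10^-6 M.
The salt with the lower threshold [Ag^+] precipitates first: Ag2S.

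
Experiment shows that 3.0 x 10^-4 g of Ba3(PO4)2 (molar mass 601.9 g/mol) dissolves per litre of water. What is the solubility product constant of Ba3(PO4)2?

Molar solubility s = (3.0 × 10^-4 g/L) / (601.9 g/mol) = 4.98 × 10^-7 M.
Ba3(PO4)2(s) ⇌ 3 Ba^2+(aq) + 2 PO4^3-(aq)
With molar solubility s: [Ba^2+] = 3s, [PO4^3-] = 2s.
Ksp = [Ba^2+]^3[PO4^3-]^2
So Ksp = (3s)^3 × (2s)^2 = 108s^5
Ksp = 108 × (4.98 × 10^-7)^5 = 3.3 × 10^-30

Ksp ≈ 3.3 x 10^-30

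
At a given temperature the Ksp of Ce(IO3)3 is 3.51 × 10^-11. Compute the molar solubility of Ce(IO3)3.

Ce(IO3)3(s) <=> Ce^3+ + 3 IO3^-
Ksp = [Ce^3+][IO3^-]^3
With molar solubility s: [Ce^3+] = s, [IO3^-] = 3s.
Substituting: Ksp = s(3s)^3 = 27s^4
s = (3.51 × 10^-11 / 27)^(1/4) = 1.07 × 10^-3 M

1.07 × 10^-3 M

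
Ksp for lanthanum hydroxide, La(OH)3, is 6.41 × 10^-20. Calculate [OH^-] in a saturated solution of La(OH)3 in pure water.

La(OH)3(s) ⇌ La^3+(aq) + 3 OH^-(aq)
Ksp = [La^3+][OH^-]^3
With molar solubility s: [La^3+] = s, [OH^-] = 3s.
Ksp = s(3s)^3 = 27s^4
Solving, s = (6.41 × 10^-20/27)^(1/4) = 6.980 x 10^-6 M
[OH^-] = 3s = 2.09 × 10^-5 M

[OH^-] = 2.09 × 10^-5 M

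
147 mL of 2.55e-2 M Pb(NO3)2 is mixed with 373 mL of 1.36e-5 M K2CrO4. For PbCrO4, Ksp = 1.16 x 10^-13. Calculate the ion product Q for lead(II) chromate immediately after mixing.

Total volume = 147 + 373 = 520 mL.
[Pb^2+] = 2.55 x 10^-2 × (147/520) = 7.209 × 10^-3 M
[CrO4^2-] = 1.36 × 10^-5 × (373/520) = 9.755 × 10^-6 M
PbCrO4(s) ⇌ Pb^2+ + CrO4^2-, so Q = [Pb^2+][CrO4^2-]
Q = (7.209 × 10^-3)(9.755 × 10^-6) = 7.03 × 10^-8
Q > Ksp, so PbCrO4 will precipitate.

Q = 7.03 × 10^-8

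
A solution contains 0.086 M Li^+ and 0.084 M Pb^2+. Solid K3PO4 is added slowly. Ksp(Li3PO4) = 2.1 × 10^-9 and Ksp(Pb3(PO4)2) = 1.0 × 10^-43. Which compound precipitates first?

Pb3(PO4)2

Each salt begins to precipitate when Q = Ksp, i.e. when [PO4^3-] reaches its threshold.
For Li3PO4: 2.1 × 10^-9 = (0.086)^3 × [PO4^3-]  ⇒  [PO4^3-] = 3.3 x 10^-6 M.
For Pb3(PO4)2: 1.0 × 10^-43 = (0.084)^3 × [PO4^3-]^2  ⇒  [PO4^3-] = 1.3 x 10^-20 M.
The salt with the lower threshold [PO4^3-] precipitates first: Pb3(PO4)2.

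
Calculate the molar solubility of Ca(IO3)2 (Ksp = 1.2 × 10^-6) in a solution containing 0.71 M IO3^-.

Ca(IO3)2(s) ⇌ Ca^2+ + 2 IO3^-
Ksp = [Ca^2+][IO3^-]^2
Let s be the molar solubility in this solution. [Ca^2+] = s, [IO3^-] = 0.71 + 2s ≈ 0.71 (common-ion effect: IO3^- is already 0.71 M).
Ksp ≈ s × (0.71)^2
s = 2.4 × 10^-6 M
Check: 2s = 4.8 × 10^-6 ≪ 0.71, so the approximation is valid.

s = 2.4 × 10^-6 M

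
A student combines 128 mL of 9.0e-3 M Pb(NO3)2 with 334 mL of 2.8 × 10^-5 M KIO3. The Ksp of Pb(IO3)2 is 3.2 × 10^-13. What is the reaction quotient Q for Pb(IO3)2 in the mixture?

Total volume = 128 + 334 = 462 mL.
[Pb^2+] = 9.0 x 10^-3 × (128/462) = 2.49 x 10^-3 M
[IO3^-] = 2.8 × 10^-5 × (334/462) = 2.02 × 10^-5 M
Pb(IO3)2(s) ⇌ Pb^2+ + 2 IO3^-, so Q = [Pb^2+][IO3^-]^2
Q = (2.49 × 10^-3)(2.02 × 10^-5)^2 = 1.0 x 10^-12
Q > Ksp, so Pb(IO3)2 will precipitate.

Q = 1.0 × 10^-12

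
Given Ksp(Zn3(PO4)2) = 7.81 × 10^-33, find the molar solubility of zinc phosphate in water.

Zn3(PO4)2(s) ⇌ 3 Zn^2+ + 2 PO4^3-
Ksp = [Zn^2+]^3[PO4^3-]^2
With molar solubility s: [Zn^2+] = 3s, [PO4^3-] = 2s.
Substituting: Ksp = (3s)^3(2s)^2 = 108s^5
s^5 = 7.81 × 10^-33 / 108, so s = 1.49 × 10^-7 M

1.49 × 10^-7 M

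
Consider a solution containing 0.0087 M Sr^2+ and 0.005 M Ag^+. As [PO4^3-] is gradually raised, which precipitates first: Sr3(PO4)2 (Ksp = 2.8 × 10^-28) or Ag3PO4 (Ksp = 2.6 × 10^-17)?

Sr3(PO4)2

Precipitation of each salt starts when its ion product equals its Ksp.
For Sr3(PO4)2: 2.8 × 10^-28 = (0.0087)^3 × [PO4^3-]^2  ⇒  [PO4^3-] = 2.1 × 10^-11 M.
For Ag3PO4: 2.6 × 10^-17 = (0.005)^3 × [PO4^3-]  ⇒  [PO4^3-] = 2.1 × 10^-10 M.
The salt with the lower threshold [PO4^3-] precipitates first: Sr3(PO4)2.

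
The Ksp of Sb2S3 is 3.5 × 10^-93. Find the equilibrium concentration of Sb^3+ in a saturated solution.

Sb2S3(s) <=> 2 Sb^3+(aq) + 3 S^2-(aq)
Ksp = [Sb^3+]^2[S^2-]^3
For each mole of Sb2S3 that dissolves: [Sb^3+] = 2s, [S^2-] = 3s.
Ksp = (2s)^2(3s)^3 = 108s^5
s = (3.5 × 10^-93 / 108)^(1/5) = 1.27 × 10^-19 M
[Sb^3+] = 2s = 2.5 × 10^-19 M

2.5e-19 M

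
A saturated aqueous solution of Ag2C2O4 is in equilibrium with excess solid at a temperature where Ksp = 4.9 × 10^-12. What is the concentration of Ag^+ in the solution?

Ag2C2O4(s) <=> 2 Ag^+(aq) + C2O4^2-(aq)
Ksp = [Ag^+]^2[C2O4^2-]
Let s = molar solubility. Then [Ag^+] = 2s and [C2O4^2-] = s.
Substituting: Ksp = (2s)^2s = 4s^3
Solving, s = (4.9 × 10^-12/4)^(1/3) = 1.07 x 10^-4 M
[Ag^+] = 2s = 2.1 x 10^-4 M

2.1 x 10^-4 M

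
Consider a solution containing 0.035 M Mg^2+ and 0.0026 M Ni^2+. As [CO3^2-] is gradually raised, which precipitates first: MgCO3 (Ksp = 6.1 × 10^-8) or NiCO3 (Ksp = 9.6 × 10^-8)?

Precipitation of each salt starts when its ion product equals its Ksp.
For MgCO3: 6.1 × 10^-8 = 0.035 × [CO3^2-]  ⇒  [CO3^2-] = 1.7 × 10^-6 M.
For NiCO3: 9.6 × 10^-8 = 0.0026 × [CO3^2-]  ⇒  [CO3^2-] = 3.7 × 10^-5 M.
The salt with the lower threshold [CO3^2-] precipitates first: MgCO3.

MgCO3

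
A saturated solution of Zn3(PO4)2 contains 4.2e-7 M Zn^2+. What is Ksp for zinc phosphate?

Zn3(PO4)2(s) ⇌ 3 Zn^2+(aq) + 2 PO4^3-(aq)
Stoichiometry gives [PO4^3-] = (2/3)[Zn^2+] = 2.80 × 10^-7 M.
Ksp = [Zn^2+]^3[PO4^3-]^2
Ksp = (4.2 x 10^-7)^3 × (2.80 × 10^-7)^2 = 5.8 × 10^-33

5.8 × 10^-33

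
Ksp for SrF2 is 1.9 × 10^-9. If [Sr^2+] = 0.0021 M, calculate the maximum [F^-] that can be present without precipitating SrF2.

SrF2(s) ⇌ Sr^2+(aq) + 2 F^-(aq)
Ksp = [Sr^2+][F^-]^2
Precipitation begins when Q = Ksp. With [Sr^2+] = 0.0021 M:
1.9 × 10^-9 = (0.0021) × [F^-]^2
[F^-] = (1.9 × 10^-9 / 2.1 × 10^-3)^(1/2) = 9.5 × 10^-4 M

9.5 x 10^-4 M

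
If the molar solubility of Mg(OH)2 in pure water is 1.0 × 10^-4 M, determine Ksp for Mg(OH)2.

4.0 × 10^-12

Mg(OH)2(s) ⇌ Mg^2+ + 2 OH^-
For each mole of Mg(OH)2 that dissolves: [Mg^2+] = s, [OH^-] = 2s.
Ksp = [Mg^2+][OH^-]^2
So Ksp = s × (2s)^2 = 4s^3
With s = 1.0 × 10^-4: Ksp = 4.0 × 10^-12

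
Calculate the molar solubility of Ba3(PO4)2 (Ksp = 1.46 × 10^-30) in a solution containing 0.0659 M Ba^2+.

Ba3(PO4)2(s) <=> 3 Ba^2+ + 2 PO4^3-
Ksp = [Ba^2+]^3[PO4^3-]^2
Let s be the molar solubility in this solution. [Ba^2+] = 0.0659 + 3s ≈ 0.0659, [PO4^3-] = 2s (Ksp is small, so little additional dissolves).
Ksp ≈ (0.0659)^3 × (2s)^2
s = 3.57 x 10^-14 M
Check: 3s = 1.1 × 10^-13 ≪ 0.0659, so the approximation is valid.

s = 3.57 x 10^-14 M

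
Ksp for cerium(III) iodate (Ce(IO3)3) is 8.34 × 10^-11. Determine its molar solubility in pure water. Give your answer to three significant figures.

Ce(IO3)3(s) ⇌ Ce^3+ + 3 IO3^-
Ksp = [Ce^3+][IO3^-]^3
Let s = molar solubility. Then [Ce^3+] = s and [IO3^-] = 3s.
Ksp = s(3s)^3 = 27s^4
Solving, s = (8.34 × 10^-11/27)^(1/4) = 1.33 x 10^-3 M

s = 1.33 × 10^-3 M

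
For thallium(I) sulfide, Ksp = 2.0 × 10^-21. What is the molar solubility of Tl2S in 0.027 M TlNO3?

2.7 x 10^-18 M

Tl2S(s) ⇌ 2 Tl^+ + S^2-
Ksp = [Tl^+]^2[S^2-]
If s mol/L dissolves here, [Tl^+] = 0.027 + 2s ≈ 0.027, [S^2-] = s (since Tl^+ from TlNO3 dominates).
Ksp ≈ (0.027)^2 × s
s = 2.7 x 10^-18 M
Check: 2s = 5.5 × 10^-18 ≪ 0.027, so the approximation is valid.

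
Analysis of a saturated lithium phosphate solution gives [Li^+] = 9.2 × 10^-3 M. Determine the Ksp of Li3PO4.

Li3PO4(s) ⇌ 3 Li^+ + PO4^3-
Stoichiometry gives [PO4^3-] = (1/3)[Li^+] = 3.07 × 10^-3 M.
Ksp = [Li^+]^3[PO4^3-]
Ksp = (9.2 × 10^-3)^3 × 3.07 × 10^-3 = 2.4 x 10^-9

Ksp ≈ 2.4e-9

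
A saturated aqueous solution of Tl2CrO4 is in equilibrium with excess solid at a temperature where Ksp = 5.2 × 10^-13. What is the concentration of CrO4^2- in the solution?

Tl2CrO4(s) ⇌ 2 Tl^+(aq) + CrO4^2-(aq)
Ksp = [Tl^+]^2[CrO4^2-]
With molar solubility s: [Tl^+] = 2s, [CrO4^2-] = s.
Substituting: Ksp = (2s)^2s = 4s^3
s = (5.2 × 10^-13 / 4)^(1/3) = 5.07 × 10^-5 M
[CrO4^2-] = s = 5.1 x 10^-5 M

[CrO4^2-] = 5.1e-5 M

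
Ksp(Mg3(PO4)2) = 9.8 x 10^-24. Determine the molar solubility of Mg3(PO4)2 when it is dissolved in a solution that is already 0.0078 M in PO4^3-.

Mg3(PO4)2(s) ⇌ 3 Mg^2+(aq) + 2 PO4^3-(aq)
Ksp = [Mg^2+]^3[PO4^3-]^2
If s mol/L dissolves here, [Mg^2+] = 3s, [PO4^3-] = 0.0078 + 2s ≈ 0.0078 (Ksp is small, so little additional dissolves).
Ksp ≈ (3s)^3 × (0.0078)^2
s = 1.8 x 10^-7 M
Check: 2s = 3.6 × 10^-7 ≪ 0.0078, so the approximation is valid.

s ≈ 1.8 × 10^-7 M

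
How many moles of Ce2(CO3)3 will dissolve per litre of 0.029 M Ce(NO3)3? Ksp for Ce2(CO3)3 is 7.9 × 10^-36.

s ≈ 7.0e-12 M

Ce2(CO3)3(s) <=> 2 Ce^3+(aq) + 3 CO3^2-(aq)
Ksp = [Ce^3+]^2[CO3^2-]^3
If s mol/L dissolves here, [Ce^3+] = 0.029 + 2s ≈ 0.029, [CO3^2-] = 3s (common-ion effect: Ce^3+ is already 0.029 M).
Ksp ≈ (0.029)^2 × (3s)^3
s = 7.0 × 10^-12 M
Check: 2s = 1.4 × 10^-11 ≪ 0.029, so the approximation is valid.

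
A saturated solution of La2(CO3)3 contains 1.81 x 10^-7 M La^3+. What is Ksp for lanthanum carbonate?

Ksp = 6.56 x 10^-34

La2(CO3)3(s) <=> 2 La^3+ + 3 CO3^2-
Stoichiometry gives [CO3^2-] = (3/2)[La^3+] = 2.715 × 10^-7 M.
Ksp = [La^3+]^2[CO3^2-]^3
Ksp = (1.81 × 10^-7)^2 × (2.715 × 10^-7)^3 = 6.56 x 10^-34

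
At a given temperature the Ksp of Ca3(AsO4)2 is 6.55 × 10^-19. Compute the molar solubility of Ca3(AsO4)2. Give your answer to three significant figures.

s ≈ 9.05 × 10^-5 M

Ca3(AsO4)2(s) ⇌ 3 Ca^2+ + 2 AsO4^3-
Ksp = [Ca^2+]^3[AsO4^3-]^2
For each mole of Ca3(AsO4)2 that dissolves: [Ca^2+] = 3s, [AsO4^3-] = 2s.
So Ksp = (3s)^3 × (2s)^2 = 108s^5
Solving, s = (6.55 × 10^-19/108)^(1/5) = 9.05 × 10^-5 M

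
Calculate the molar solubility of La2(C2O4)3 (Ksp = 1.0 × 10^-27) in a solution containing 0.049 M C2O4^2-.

s ≈ 1.5 x 10^-12 M

La2(C2O4)3(s) <=> 2 La^3+(aq) + 3 C2O4^2-(aq)
Ksp = [La^3+]^2[C2O4^2-]^3
If s mol/L dissolves here, [La^3+] = 2s, [C2O4^2-] = 0.049 + 3s ≈ 0.049 (since the C2O4^2- already present dominates).
Ksp ≈ (2s)^2 × (0.049)^3
s = 1.5 x 10^-12 M
Check: 3s = 4.4 × 10^-12 ≪ 0.049, so the approximation is valid.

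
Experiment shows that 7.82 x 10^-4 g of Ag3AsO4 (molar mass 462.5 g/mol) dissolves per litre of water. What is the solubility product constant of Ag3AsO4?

Molar solubility s = (7.82 × 10^-4 g/L) / (462.5 g/mol) = 1.691 × 10^-6 M.
Ag3AsO4(s) ⇌ 3 Ag^+(aq) + AsO4^3-(aq)
With molar solubility s: [Ag^+] = 3s, [AsO4^3-] = s.
Ksp = [Ag^+]^3[AsO4^3-]
So Ksp = (3s)^3 × s = 27s^4
With s = 1.691 x 10^-6: Ksp = 2.21 x 10^-22

Ksp ≈ 2.21 × 10^-22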